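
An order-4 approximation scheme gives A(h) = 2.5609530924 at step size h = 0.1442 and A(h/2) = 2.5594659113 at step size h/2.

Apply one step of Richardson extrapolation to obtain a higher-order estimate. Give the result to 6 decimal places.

2.559367

r = 4: numerator weight 16, denominator 15.
16 × 2.5594659113 = 40.9514545808; 40.9514545808 − 2.5609530924 = 38.3905014884
(16 × 2.5594659113 − 2.5609530924)/(16 − 1) = 2.5593667659
Correction |R − A(h/2)| = 9.915e-05; gap |A(h/2) − A(h)| = 1.487e-03.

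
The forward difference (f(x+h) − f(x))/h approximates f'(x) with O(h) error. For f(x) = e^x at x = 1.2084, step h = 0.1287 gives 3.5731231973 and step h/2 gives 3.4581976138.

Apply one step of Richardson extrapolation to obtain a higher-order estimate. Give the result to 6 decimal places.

r = 1, so 2^r = 2.
Top: 2(3.4581976138) − (3.5731231973) = 3.3432720303
Denominator 2 − 1 = 1.
3.3432720303 ÷ 1 = 3.3432720303
Correction |R − A(h/2)| = 1.149e-01; gap |A(h/2) − A(h)| = 1.149e-01.

3.343272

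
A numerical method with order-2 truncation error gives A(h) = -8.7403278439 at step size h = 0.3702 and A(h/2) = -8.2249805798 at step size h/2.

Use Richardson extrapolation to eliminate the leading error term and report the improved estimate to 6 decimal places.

The method has order 2: 2^2 = 4.
4·(-8.2249805798) = -32.8999223192; (-32.8999223192) − (-8.7403278439) = -24.1595944753
(4·(-8.2249805798) − (-8.7403278439))/(4 − 1) = -8.0531981584

-8.053198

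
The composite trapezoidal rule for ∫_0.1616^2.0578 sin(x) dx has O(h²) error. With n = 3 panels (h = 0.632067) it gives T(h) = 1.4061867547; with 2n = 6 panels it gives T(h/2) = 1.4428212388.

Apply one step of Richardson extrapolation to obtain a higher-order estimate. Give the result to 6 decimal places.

1.455033

r = 2, so 2^r = 4.
Difference of the inputs: 1.4428212388 − 1.4061867547 = 0.0366344841
Divide by 2^2 − 1 = 3: 0.0366344841/3 = 0.0122114947
R = A(h/2) + (A(h/2) − A(h))/3 = 1.4428212388 + 0.0122114947 = 1.4550327335
Gap between inputs: 3.663e-02; correction applied: +0.0122114947.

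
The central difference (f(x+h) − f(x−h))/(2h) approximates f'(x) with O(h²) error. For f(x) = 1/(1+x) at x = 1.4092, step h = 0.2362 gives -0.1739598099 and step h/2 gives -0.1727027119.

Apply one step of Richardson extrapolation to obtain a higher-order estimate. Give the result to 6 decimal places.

With r = 2 the leading error scales as h^2, so the weight is 2^2 = 4.
Difference of the inputs: -0.1727027119 − (-0.1739598099) = 0.0012570980
Correction (A(h/2) − A(h))/(4 − 1) = 0.0012570980/3 = 0.0004190327
R = -0.1727027119 + 0.0004190327 = -0.1722836792
Shift from A(h/2): +0.0004190327.

-0.172284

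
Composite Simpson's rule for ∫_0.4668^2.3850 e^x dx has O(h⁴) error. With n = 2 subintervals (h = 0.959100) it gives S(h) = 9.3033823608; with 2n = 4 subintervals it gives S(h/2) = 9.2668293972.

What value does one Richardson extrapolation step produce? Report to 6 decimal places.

Leading term ∝ h^4; use weight 16 = 2^4.
16 × 9.2668293972 − 9.3033823608 = 138.9658879944
Divide by 2^4 − 1 = 15.
So the Richardson estimate is 9.2643925330.

9.264393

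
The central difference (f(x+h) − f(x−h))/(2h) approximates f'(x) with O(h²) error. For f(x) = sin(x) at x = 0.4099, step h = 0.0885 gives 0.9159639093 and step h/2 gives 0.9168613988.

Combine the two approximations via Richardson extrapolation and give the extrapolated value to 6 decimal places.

The method has order 2: 2^2 = 4.
4×0.9168613988 = 3.6674455952; subtract 0.9159639093 → 2.7514816859
(4×0.9168613988 − 0.9159639093)/(4 − 1) = 0.9171605620
Shift from A(h/2): +0.0002991632.

0.917161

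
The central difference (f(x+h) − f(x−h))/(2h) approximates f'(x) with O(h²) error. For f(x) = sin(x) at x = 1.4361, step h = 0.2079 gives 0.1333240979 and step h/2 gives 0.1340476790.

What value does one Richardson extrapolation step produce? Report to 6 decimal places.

0.134289

Method order is 2; weight 2^2 = 4.
Numerator 4 × A(h/2) − A(h) = 4 × 0.1340476790 − 0.1333240979 = 0.4028666181
R = 0.4028666181/3 = 0.1342888727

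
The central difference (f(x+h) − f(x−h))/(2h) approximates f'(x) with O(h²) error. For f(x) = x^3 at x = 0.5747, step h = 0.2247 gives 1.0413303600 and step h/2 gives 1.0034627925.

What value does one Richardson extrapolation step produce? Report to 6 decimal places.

0.990840

Error is O(h^2); halving h shrinks it by 2^2 = 4.
Difference of the inputs: 1.0034627925 − 1.0413303600 = -0.0378675675
Divide by 2^2 − 1 = 3: (-0.0378675675)/3 = -0.0126225225
R = 1.0034627925 − 0.0126225225 = 0.9908402700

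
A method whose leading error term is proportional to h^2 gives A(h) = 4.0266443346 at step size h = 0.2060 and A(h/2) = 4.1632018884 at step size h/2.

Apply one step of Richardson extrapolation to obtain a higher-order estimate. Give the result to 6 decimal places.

4.208721

Order 2 gives 2^r = 4 and 2^r − 1 = 3.
4·4.1632018884 = 16.6528075536; subtract 4.0266443346 → 12.6261632190
Extrapolated: 12.6261632190 / 3 = 4.2087210730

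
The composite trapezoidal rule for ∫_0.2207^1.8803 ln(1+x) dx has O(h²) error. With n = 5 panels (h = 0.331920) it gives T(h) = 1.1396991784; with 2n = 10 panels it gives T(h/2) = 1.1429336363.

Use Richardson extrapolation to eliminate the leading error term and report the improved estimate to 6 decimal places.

1.144012

The method has order 2: 2^2 = 4.
Top: 4(1.1429336363) − (1.1396991784) = 3.4320353668
Divide by 2^2 − 1 = 3.
Result: 1.1440117889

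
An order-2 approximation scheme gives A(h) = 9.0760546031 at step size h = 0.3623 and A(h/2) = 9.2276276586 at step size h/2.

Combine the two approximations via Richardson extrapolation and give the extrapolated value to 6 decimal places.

r = 2: numerator weight 4, denominator 3.
4 × 9.2276276586 = 36.9105106344; subtract 9.0760546031 → 27.8344560313
Divide by 2^2 − 1 = 3.
Extrapolated: 27.8344560313 / 3 = 9.2781520104

9.278152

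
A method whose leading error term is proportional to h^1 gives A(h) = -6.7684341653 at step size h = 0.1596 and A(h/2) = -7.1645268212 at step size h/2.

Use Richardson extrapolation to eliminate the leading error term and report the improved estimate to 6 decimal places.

-7.560619

Order 1 gives 2^r = 2 and 2^r − 1 = 1.
2 × (-7.1645268212) = -14.3290536424; subtract (-6.7684341653) → -7.5606194771
Divide by 2^1 − 1 = 1.
(-7.5606194771) ÷ 1 = -7.5606194771
Correction |R − A(h/2)| = 3.961e-01; gap |A(h/2) − A(h)| = 3.961e-01.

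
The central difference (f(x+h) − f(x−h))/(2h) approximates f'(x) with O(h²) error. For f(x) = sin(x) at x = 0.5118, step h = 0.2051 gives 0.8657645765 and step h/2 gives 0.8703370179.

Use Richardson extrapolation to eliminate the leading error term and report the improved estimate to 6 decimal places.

With r = 2 the leading error scales as h^2, so the weight is 2^2 = 4.
2^2 × A(h/2) = 3.4813480716; minus A(h) gives 2.6155834951.
Denominator 4 − 1 = 3.
Result: 0.8718611650

0.871861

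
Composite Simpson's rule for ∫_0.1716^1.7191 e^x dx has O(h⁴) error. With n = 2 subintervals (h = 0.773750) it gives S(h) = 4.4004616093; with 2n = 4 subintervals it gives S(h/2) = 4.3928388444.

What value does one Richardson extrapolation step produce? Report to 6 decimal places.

4.392331

Method order is 4; weight 2^4 = 16.
16*4.3928388444 = 70.2854215104; 70.2854215104 − 4.4004616093 = 65.8849599011
Divide by 2^4 − 1 = 15.
Result: 4.3923306601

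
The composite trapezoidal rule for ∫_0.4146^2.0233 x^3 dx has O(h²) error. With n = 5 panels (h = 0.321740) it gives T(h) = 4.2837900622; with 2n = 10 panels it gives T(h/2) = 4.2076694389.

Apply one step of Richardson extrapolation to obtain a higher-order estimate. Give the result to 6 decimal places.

4.182296

r = 2, so 2^r = 4.
Numerator 4×A(h/2) − A(h) = 4×4.2076694389 − 4.2837900622 = 12.5468876934
Denominator 4 − 1 = 3.
12.5468876934 ÷ 3 = 4.1822958978
Gap between inputs: 7.612e-02; correction applied: −0.0253735411.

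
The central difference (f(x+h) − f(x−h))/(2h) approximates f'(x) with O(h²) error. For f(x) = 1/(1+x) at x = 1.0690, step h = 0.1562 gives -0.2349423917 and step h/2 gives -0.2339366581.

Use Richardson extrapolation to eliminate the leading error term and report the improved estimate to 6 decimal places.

Error is O(h^2); halving h shrinks it by 2^2 = 4.
4*(-0.2339366581) − (-0.2349423917) = -0.7008042407
Denominator 4 − 1 = 3.
So the Richardson estimate is -0.2336014136.

-0.233601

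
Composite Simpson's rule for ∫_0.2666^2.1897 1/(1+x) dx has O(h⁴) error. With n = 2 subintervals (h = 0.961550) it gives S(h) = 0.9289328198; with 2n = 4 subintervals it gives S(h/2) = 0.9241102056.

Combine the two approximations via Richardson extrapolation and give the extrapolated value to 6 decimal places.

0.923789

The method has order 4: 2^4 = 16.
16×0.9241102056 − 0.9289328198 = 13.8568304698
(16×0.9241102056 − 0.9289328198)/(16 − 1) = 0.9237886980
Gap between inputs: 4.823e-03; correction applied: −0.0003215076.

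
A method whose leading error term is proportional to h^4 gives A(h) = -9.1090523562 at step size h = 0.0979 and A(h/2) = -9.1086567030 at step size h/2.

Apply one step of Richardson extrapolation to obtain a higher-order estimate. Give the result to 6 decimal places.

-9.108630

With r = 4 the leading error scales as h^4, so the weight is 2^4 = 16.
Top: 16(-9.1086567030) − (-9.1090523562) = -136.6294548918
Divide by 2^4 − 1 = 15.
(-136.6294548918) ÷ 15 = -9.1086303261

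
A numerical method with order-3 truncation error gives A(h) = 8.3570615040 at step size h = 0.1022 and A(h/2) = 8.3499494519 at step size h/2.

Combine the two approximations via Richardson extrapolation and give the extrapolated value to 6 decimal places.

The method has order 3: 2^3 = 8.
8·8.3499494519 = 66.7995956152; 66.7995956152 − 8.3570615040 = 58.4425341112
(8·8.3499494519 − 8.3570615040)/(8 − 1) = 8.3489334445
Shift from A(h/2): −0.0010160074.

8.348933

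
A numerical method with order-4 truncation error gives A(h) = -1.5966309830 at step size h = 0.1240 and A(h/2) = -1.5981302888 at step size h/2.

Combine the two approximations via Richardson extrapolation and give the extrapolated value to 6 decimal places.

-1.598230

Order 4 gives 2^r = 16 and 2^r − 1 = 15.
Weighted: (-25.5700846208) − (-1.5966309830) = -23.9734536378
Denominator 16 − 1 = 15.
R = (-23.9734536378)/15 = -1.5982302425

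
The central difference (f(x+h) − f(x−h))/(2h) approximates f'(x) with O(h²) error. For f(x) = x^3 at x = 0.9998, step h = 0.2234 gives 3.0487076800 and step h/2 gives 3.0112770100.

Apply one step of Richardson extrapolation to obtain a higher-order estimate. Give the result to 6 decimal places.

With r = 2 the leading error scales as h^2, so the weight is 2^2 = 4.
Top: 4(3.0112770100) − (3.0487076800) = 8.9964003600
R = 8.9964003600/3 = 2.9988001200
Correction |R − A(h/2)| = 1.248e-02; gap |A(h/2) − A(h)| = 3.743e-02.

2.998800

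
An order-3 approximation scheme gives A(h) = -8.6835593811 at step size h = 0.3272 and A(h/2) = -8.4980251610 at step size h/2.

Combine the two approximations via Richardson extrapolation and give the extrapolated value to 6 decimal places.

-8.471520

Order 3 gives 2^r = 8 and 2^r − 1 = 7.
Top: 8(-8.4980251610) − (-8.6835593811) = -59.3006419069
Extrapolated: (-59.3006419069) / 7 = -8.4715202724
Shift from A(h/2): +0.0265048886.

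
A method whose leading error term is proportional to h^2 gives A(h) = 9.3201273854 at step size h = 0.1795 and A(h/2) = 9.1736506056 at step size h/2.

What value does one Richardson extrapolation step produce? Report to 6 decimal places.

r = 2: numerator weight 4, denominator 3.
Top: 4(9.1736506056) − (9.3201273854) = 27.3744750370
Extrapolated: 27.3744750370 / 3 = 9.1248250123
Correction |R − A(h/2)| = 4.883e-02; gap |A(h/2) − A(h)| = 1.465e-01.

9.124825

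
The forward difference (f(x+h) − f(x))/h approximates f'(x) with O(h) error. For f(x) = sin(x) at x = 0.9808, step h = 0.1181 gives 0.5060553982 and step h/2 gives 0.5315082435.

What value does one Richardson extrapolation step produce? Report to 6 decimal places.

With r = 1 the leading error scales as h^1, so the weight is 2^1 = 2.
2·0.5315082435 = 1.0630164870; 1.0630164870 − 0.5060553982 = 0.5569610888
R = 0.5569610888/1 = 0.5569610888

0.556961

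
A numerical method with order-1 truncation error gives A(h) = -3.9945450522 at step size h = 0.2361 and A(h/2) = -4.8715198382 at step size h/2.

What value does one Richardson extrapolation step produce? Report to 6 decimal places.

-5.748495

Error is O(h^1); halving h shrinks it by 2^1 = 2.
2·(-4.8715198382) − (-3.9945450522) = -5.7484946242
R = (-5.7484946242)/1 = -5.7484946242
Gap between inputs: 8.770e-01; correction applied: −0.8769747860.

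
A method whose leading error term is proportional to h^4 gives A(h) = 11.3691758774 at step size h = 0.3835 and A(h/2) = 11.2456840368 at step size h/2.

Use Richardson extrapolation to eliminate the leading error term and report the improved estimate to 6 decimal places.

11.237451

With r = 4 the leading error scales as h^4, so the weight is 2^4 = 16.
Top: 16(11.2456840368) − (11.3691758774) = 168.5617687114
(16·11.2456840368 − 11.3691758774)/(16 − 1) = 11.2374512474
Gap between inputs: 1.235e-01; correction applied: −0.0082327894.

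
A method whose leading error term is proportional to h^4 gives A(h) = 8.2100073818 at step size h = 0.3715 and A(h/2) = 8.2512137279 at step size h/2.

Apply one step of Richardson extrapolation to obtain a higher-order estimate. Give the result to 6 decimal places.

8.253961

Leading term ∝ h^4; use weight 16 = 2^4.
A(h/2) − A(h) = 8.2512137279 − 8.2100073818 = 0.0412063461
Divide by 2^4 − 1 = 15: 0.0412063461/15 = 0.0027470897
R = A(h/2) + (A(h/2) − A(h))/15 = 8.2512137279 + 0.0027470897 = 8.2539608176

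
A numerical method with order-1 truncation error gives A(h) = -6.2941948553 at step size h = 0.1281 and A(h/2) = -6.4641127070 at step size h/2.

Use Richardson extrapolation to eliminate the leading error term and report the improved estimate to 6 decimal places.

-6.634031

Error is O(h^1); halving h shrinks it by 2^1 = 2.
2·(-6.4641127070) = -12.9282254140; (-12.9282254140) − (-6.2941948553) = -6.6340305587
Divide by 2^1 − 1 = 1.
(-6.6340305587) ÷ 1 = -6.6340305587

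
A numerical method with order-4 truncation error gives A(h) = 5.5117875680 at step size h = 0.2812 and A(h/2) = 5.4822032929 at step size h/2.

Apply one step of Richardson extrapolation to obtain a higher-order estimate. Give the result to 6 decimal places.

5.480231

r = 4: numerator weight 16, denominator 15.
Weighted: 87.7152526864 − 5.5117875680 = 82.2034651184
82.2034651184 ÷ 15 = 5.4802310079
Shift from A(h/2): −0.0019722850.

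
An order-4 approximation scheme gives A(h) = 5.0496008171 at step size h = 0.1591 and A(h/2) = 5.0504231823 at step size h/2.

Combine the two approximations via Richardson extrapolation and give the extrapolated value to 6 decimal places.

5.050478

Order 4 gives 2^r = 16 and 2^r − 1 = 15.
A(h/2) − A(h) = 5.0504231823 − 5.0496008171 = 0.0008223652
Divide by 2^4 − 1 = 15: 0.0008223652/15 = 0.0000548243
R = A(h/2) + (A(h/2) − A(h))/15 = 5.0504231823 + 0.0000548243 = 5.0504780066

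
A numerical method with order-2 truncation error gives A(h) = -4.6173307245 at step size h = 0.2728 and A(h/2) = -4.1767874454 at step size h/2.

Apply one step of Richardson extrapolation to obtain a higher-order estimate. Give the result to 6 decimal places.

Error is O(h^2); halving h shrinks it by 2^2 = 4.
4*(-4.1767874454) − (-4.6173307245) = -12.0898190571
(-12.0898190571) ÷ 3 = -4.0299396857

-4.029940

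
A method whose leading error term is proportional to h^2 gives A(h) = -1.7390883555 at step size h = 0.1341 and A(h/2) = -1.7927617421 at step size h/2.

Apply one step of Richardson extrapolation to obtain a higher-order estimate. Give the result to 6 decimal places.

With r = 2 the leading error scales as h^2, so the weight is 2^2 = 4.
4*(-1.7927617421) − (-1.7390883555) = -5.4319586129
R = (-5.4319586129)/3 = -1.8106528710
Gap between inputs: 5.367e-02; correction applied: −0.0178911289.

-1.810653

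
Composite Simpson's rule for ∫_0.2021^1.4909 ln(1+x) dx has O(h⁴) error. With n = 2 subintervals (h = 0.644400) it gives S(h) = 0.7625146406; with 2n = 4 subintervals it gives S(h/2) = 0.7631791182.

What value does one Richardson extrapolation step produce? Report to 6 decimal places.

0.763223

The method has order 4: 2^4 = 16.
16·0.7631791182 − 0.7625146406 = 11.4483512506
Denominator 16 − 1 = 15.
11.4483512506 ÷ 15 = 0.7632234167
Correction |R − A(h/2)| = 4.430e-05; gap |A(h/2) − A(h)| = 6.645e-04.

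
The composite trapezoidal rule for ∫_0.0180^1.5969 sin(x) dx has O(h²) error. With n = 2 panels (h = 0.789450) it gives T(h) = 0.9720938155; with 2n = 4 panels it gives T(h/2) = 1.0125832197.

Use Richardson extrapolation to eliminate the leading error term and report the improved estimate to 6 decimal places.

Order 2 gives 2^r = 4 and 2^r − 1 = 3.
Weighted: 4.0503328788 − 0.9720938155 = 3.0782390633
(4*1.0125832197 − 0.9720938155)/(4 − 1) = 1.0260796878
Gap between inputs: 4.049e-02; correction applied: +0.0134964681.

1.026080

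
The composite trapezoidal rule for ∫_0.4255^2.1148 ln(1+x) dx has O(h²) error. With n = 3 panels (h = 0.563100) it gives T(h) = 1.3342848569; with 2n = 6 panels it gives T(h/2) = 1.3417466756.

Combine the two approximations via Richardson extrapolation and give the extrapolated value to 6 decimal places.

1.344234

The method has order 2: 2^2 = 4.
Numerator 4*A(h/2) − A(h) = 4*1.3417466756 − 1.3342848569 = 4.0327018455
R = 4.0327018455/3 = 1.3442339485
Gap between inputs: 7.462e-03; correction applied: +0.0024872729.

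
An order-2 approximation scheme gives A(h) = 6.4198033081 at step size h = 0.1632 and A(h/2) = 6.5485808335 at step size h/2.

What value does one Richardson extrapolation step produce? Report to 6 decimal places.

With r = 2 the leading error scales as h^2, so the weight is 2^2 = 4.
Numerator 4 × A(h/2) − A(h) = 4 × 6.5485808335 − 6.4198033081 = 19.7745200259
Denominator 4 − 1 = 3.
(4 × 6.5485808335 − 6.4198033081)/(4 − 1) = 6.5915066753

6.591507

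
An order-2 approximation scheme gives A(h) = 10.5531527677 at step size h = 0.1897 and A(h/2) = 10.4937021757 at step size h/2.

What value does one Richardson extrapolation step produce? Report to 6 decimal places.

10.473885

Order 2 gives 2^r = 4 and 2^r − 1 = 3.
2^2·A(h/2) = 41.9748087028; minus A(h) gives 31.4216559351.
Divide by 2^2 − 1 = 3.
So the Richardson estimate is 10.4738853117.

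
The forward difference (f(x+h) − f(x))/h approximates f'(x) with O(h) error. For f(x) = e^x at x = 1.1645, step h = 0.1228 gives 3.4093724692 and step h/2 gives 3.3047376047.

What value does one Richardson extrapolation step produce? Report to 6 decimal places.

Method order is 1; weight 2^1 = 2.
Top: 2(3.3047376047) − (3.4093724692) = 3.2001027402
Divide by 2^1 − 1 = 1.
So the Richardson estimate is 3.2001027402.

3.200103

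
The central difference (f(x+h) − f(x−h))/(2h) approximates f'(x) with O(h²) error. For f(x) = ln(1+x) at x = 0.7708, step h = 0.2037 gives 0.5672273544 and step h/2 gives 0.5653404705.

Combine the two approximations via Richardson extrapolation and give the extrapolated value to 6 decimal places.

0.564712

Leading term ∝ h^2; use weight 4 = 2^2.
Weighted: 2.2613618820 − 0.5672273544 = 1.6941345276
Denominator 4 − 1 = 3.
(4×0.5653404705 − 0.5672273544)/(4 − 1) = 0.5647115092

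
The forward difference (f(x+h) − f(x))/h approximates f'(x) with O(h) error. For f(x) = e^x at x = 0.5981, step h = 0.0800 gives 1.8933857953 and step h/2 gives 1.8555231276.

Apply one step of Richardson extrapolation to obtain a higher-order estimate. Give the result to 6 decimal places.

Leading term ∝ h^1; use weight 2 = 2^1.
Difference of the inputs: 1.8555231276 − 1.8933857953 = -0.0378626677
Divide by 2^1 − 1 = 1: (-0.0378626677)/1 = -0.0378626677
R = A(h/2) + (A(h/2) − A(h))/1 = 1.8555231276 − 0.0378626677 = 1.8176604599
Correction |R − A(h/2)| = 3.786e-02; gap |A(h/2) − A(h)| = 3.786e-02.

1.817660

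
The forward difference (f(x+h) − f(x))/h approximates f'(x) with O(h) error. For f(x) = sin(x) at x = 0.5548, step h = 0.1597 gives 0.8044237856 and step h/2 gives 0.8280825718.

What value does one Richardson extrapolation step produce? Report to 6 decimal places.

r = 1: numerator weight 2, denominator 1.
Weighted: 1.6561651436 − 0.8044237856 = 0.8517413580
Denominator 2 − 1 = 1.
So the Richardson estimate is 0.8517413580.

0.851741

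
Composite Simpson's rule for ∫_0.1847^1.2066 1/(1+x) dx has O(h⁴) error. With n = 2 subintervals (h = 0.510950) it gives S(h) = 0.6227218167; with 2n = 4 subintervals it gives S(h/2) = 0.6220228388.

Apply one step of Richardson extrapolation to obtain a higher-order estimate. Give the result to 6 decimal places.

r = 4: numerator weight 16, denominator 15.
Weighted: 9.9523654208 − 0.6227218167 = 9.3296436041
Denominator 16 − 1 = 15.
R = 9.3296436041/15 = 0.6219762403

0.621976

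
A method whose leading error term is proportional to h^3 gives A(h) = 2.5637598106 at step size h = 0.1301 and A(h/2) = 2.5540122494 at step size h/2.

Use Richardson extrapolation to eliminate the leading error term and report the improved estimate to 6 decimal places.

2.552620

The method has order 3: 2^3 = 8.
8·2.5540122494 − 2.5637598106 = 17.8683381846
Extrapolated: 17.8683381846 / 7 = 2.5526197407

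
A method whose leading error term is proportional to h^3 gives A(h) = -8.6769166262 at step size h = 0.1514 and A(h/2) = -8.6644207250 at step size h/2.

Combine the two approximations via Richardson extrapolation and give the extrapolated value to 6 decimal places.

-8.662636

Error is O(h^3); halving h shrinks it by 2^3 = 8.
Difference of the inputs: -8.6644207250 − (-8.6769166262) = 0.0124959012
Divide by 2^3 − 1 = 7: 0.0124959012/7 = 0.0017851287
R = A(h/2) + (A(h/2) − A(h))/7 = -8.6644207250 + 0.0017851287 = -8.6626355963
Correction |R − A(h/2)| = 1.785e-03; gap |A(h/2) − A(h)| = 1.250e-02.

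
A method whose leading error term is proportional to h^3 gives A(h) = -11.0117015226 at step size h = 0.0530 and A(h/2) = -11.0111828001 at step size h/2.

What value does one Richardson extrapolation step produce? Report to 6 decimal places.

-11.011109

Method order is 3; weight 2^3 = 8.
Weighted: (-88.0894624008) − (-11.0117015226) = -77.0777608782
Divide by 2^3 − 1 = 7.
(8·(-11.0111828001) − (-11.0117015226))/(8 − 1) = -11.0111086969
Gap between inputs: 5.187e-04; correction applied: +0.0000741032.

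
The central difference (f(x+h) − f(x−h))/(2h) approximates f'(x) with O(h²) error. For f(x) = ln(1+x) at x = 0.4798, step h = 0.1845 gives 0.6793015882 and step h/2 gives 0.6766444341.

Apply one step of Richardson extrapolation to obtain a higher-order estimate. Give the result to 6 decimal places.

Error is O(h^2); halving h shrinks it by 2^2 = 4.
Weighted: 2.7065777364 − 0.6793015882 = 2.0272761482
(4·0.6766444341 − 0.6793015882)/(4 − 1) = 0.6757587161

0.675759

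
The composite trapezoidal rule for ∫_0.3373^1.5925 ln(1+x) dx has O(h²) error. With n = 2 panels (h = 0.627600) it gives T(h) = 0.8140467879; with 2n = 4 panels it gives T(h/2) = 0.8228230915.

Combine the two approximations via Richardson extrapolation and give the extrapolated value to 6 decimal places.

With r = 2 the leading error scales as h^2, so the weight is 2^2 = 4.
2^2·A(h/2) = 3.2912923660; minus A(h) gives 2.4772455781.
Denominator 4 − 1 = 3.
Extrapolated: 2.4772455781 / 3 = 0.8257485260

0.825749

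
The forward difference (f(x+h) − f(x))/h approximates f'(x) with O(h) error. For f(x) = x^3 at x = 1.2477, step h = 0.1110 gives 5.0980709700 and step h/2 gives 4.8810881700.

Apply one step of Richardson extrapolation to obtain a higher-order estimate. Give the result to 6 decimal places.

Method order is 1; weight 2^1 = 2.
2·4.8810881700 = 9.7621763400; 9.7621763400 − 5.0980709700 = 4.6641053700
R = 4.6641053700/1 = 4.6641053700
Shift from A(h/2): −0.2169828000.

4.664105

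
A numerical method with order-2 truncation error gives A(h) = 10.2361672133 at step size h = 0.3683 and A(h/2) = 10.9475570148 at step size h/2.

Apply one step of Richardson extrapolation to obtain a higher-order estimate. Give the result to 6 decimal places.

11.184687

Method order is 2; weight 2^2 = 4.
4*10.9475570148 = 43.7902280592; subtract 10.2361672133 → 33.5540608459
Divide by 2^2 − 1 = 3.
R = 33.5540608459/3 = 11.1846869486
Shift from A(h/2): +0.2371299338.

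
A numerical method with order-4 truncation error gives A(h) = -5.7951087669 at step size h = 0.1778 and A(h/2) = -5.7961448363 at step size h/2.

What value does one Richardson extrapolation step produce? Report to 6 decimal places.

r = 4: numerator weight 16, denominator 15.
16·(-5.7961448363) = -92.7383173808; subtract (-5.7951087669) → -86.9432086139
(16·(-5.7961448363) − (-5.7951087669))/(16 − 1) = -5.7962139076

-5.796214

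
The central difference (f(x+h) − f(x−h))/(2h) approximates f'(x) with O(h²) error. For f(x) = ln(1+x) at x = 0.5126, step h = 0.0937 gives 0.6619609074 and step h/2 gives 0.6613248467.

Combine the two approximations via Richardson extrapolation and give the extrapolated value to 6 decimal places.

Error is O(h^2); halving h shrinks it by 2^2 = 4.
4×0.6613248467 − 0.6619609074 = 1.9833384794
R = 1.9833384794/3 = 0.6611128265
Gap between inputs: 6.361e-04; correction applied: −0.0002120202.

0.661113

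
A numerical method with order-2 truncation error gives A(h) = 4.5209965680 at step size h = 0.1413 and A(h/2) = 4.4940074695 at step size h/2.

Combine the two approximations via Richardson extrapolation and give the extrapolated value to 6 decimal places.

r = 2: numerator weight 4, denominator 3.
Top: 4(4.4940074695) − (4.5209965680) = 13.4550333100
(4 × 4.4940074695 − 4.5209965680)/(4 − 1) = 4.4850111033

4.485011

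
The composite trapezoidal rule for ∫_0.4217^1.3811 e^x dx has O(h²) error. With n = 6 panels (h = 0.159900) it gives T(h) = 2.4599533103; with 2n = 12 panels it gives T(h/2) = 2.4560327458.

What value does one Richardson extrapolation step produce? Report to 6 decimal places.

Error is O(h^2); halving h shrinks it by 2^2 = 4.
Top: 4(2.4560327458) − (2.4599533103) = 7.3641776729
Divide by 2^2 − 1 = 3.
So the Richardson estimate is 2.4547258910.
Correction |R − A(h/2)| = 1.307e-03; gap |A(h/2) − A(h)| = 3.921e-03.

2.454726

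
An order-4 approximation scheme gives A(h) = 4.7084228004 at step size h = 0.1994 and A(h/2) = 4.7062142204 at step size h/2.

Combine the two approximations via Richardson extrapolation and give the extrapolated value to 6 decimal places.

4.706067

The method has order 4: 2^4 = 16.
16×4.7062142204 = 75.2994275264; subtract 4.7084228004 → 70.5910047260
R = 70.5910047260/15 = 4.7060669817
Shift from A(h/2): −0.0001472387.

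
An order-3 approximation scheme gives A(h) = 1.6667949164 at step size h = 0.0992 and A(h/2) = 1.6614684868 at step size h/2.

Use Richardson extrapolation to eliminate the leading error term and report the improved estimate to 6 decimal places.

1.660708

Error is O(h^3); halving h shrinks it by 2^3 = 8.
8*1.6614684868 = 13.2917478944; 13.2917478944 − 1.6667949164 = 11.6249529780
Denominator 8 − 1 = 7.
Extrapolated: 11.6249529780 / 7 = 1.6607075683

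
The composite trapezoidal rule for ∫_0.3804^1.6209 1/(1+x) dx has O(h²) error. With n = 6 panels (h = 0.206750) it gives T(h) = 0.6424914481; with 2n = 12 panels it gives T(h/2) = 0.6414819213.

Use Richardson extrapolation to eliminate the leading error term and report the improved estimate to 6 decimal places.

0.641145

Leading term ∝ h^2; use weight 4 = 2^2.
Top: 4(0.6414819213) − (0.6424914481) = 1.9234362371
Denominator 4 − 1 = 3.
1.9234362371 ÷ 3 = 0.6411454124
Correction |R − A(h/2)| = 3.365e-04; gap |A(h/2) − A(h)| = 1.010e-03.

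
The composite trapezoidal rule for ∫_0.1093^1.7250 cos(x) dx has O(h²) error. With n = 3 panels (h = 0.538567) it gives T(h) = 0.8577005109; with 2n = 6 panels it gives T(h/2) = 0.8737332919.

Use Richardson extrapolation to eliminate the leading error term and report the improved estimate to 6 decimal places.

0.879078

Order 2 gives 2^r = 4 and 2^r − 1 = 3.
4 × 0.8737332919 = 3.4949331676; 3.4949331676 − 0.8577005109 = 2.6372326567
R = 2.6372326567/3 = 0.8790775522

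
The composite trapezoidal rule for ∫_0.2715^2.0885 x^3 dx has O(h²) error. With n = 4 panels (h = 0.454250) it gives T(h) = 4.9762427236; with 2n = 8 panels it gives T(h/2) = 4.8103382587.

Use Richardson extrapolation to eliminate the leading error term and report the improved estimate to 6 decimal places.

With r = 2 the leading error scales as h^2, so the weight is 2^2 = 4.
Numerator 4 × A(h/2) − A(h) = 4 × 4.8103382587 − 4.9762427236 = 14.2651103112
Extrapolated: 14.2651103112 / 3 = 4.7550367704

4.755037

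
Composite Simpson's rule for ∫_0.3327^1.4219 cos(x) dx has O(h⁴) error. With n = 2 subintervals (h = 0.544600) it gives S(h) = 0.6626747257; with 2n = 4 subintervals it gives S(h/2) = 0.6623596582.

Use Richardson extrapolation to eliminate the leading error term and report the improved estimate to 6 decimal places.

Method order is 4; weight 2^4 = 16.
Top: 16(0.6623596582) − (0.6626747257) = 9.9350798055
Denominator 16 − 1 = 15.
R = 9.9350798055/15 = 0.6623386537

0.662339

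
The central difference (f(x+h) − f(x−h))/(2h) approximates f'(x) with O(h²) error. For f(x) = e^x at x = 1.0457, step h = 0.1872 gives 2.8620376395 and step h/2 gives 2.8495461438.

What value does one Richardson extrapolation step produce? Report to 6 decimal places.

2.845382

r = 2, so 2^r = 4.
4·2.8495461438 = 11.3981845752; 11.3981845752 − 2.8620376395 = 8.5361469357
Denominator 4 − 1 = 3.
Result: 2.8453823119
Shift from A(h/2): −0.0041638319.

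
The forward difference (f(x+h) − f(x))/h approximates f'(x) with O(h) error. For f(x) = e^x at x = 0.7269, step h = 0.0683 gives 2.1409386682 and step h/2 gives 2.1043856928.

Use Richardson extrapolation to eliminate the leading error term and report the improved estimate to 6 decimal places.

2.067833

Error is O(h^1); halving h shrinks it by 2^1 = 2.
2 × 2.1043856928 = 4.2087713856; 4.2087713856 − 2.1409386682 = 2.0678327174
2.0678327174 ÷ 1 = 2.0678327174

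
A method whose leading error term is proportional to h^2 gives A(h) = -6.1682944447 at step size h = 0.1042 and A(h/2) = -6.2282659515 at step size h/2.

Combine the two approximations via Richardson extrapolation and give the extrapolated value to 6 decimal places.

Error is O(h^2); halving h shrinks it by 2^2 = 4.
Weighted: (-24.9130638060) − (-6.1682944447) = -18.7447693613
(-18.7447693613) ÷ 3 = -6.2482564538
Gap between inputs: 5.997e-02; correction applied: −0.0199905023.

-6.248256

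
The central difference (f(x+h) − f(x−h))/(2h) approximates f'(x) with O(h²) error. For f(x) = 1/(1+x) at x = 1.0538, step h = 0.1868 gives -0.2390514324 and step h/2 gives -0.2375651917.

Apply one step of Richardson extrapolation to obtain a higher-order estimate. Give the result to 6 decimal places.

-0.237070

The method has order 2: 2^2 = 4.
Weighted: (-0.9502607668) − (-0.2390514324) = -0.7112093344
Denominator 4 − 1 = 3.
(-0.7112093344) ÷ 3 = -0.2370697781
Gap between inputs: 1.486e-03; correction applied: +0.0004954136.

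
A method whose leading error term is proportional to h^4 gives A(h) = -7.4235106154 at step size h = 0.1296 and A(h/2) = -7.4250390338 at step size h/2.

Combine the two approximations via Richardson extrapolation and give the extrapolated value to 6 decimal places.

Order 4 gives 2^r = 16 and 2^r − 1 = 15.
Top: 16(-7.4250390338) − (-7.4235106154) = -111.3771139254
Divide by 2^4 − 1 = 15.
(-111.3771139254) ÷ 15 = -7.4251409284

-7.425141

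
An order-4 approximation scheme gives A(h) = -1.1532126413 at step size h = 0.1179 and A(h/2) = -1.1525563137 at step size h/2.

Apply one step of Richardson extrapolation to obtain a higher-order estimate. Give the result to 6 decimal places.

-1.152513

r = 4, so 2^r = 16.
16 × (-1.1525563137) = -18.4409010192; (-18.4409010192) − (-1.1532126413) = -17.2876883779
R = (-17.2876883779)/15 = -1.1525125585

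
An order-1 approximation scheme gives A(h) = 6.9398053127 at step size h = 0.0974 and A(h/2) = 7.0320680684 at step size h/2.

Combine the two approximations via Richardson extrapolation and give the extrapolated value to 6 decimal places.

Order 1 gives 2^r = 2 and 2^r − 1 = 1.
Top: 2(7.0320680684) − (6.9398053127) = 7.1243308241
R = 7.1243308241/1 = 7.1243308241
Shift from A(h/2): +0.0922627557.

7.124331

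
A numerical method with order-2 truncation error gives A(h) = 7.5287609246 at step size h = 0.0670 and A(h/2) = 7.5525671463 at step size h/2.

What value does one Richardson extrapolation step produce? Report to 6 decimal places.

7.560503

With r = 2 the leading error scales as h^2, so the weight is 2^2 = 4.
Difference of the inputs: 7.5525671463 − 7.5287609246 = 0.0238062217
Divide by 2^2 − 1 = 3: 0.0238062217/3 = 0.0079354072
R = A(h/2) + (A(h/2) − A(h))/3 = 7.5525671463 + 0.0079354072 = 7.5605025535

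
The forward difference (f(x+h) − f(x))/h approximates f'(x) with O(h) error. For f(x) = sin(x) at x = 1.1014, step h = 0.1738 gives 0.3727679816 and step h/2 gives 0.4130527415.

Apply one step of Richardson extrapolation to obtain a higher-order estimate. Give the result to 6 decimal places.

0.453338

Order 1 gives 2^r = 2 and 2^r − 1 = 1.
2^1*A(h/2) = 0.8261054830; minus A(h) gives 0.4533375014.
R = 0.4533375014/1 = 0.4533375014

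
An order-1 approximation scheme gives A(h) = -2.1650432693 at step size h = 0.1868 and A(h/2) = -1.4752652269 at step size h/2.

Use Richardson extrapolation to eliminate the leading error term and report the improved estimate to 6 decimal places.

With r = 1 the leading error scales as h^1, so the weight is 2^1 = 2.
2·(-1.4752652269) = -2.9505304538; subtract (-2.1650432693) → -0.7854871845
R = (-0.7854871845)/1 = -0.7854871845
Gap between inputs: 6.898e-01; correction applied: +0.6897780424.

-0.785487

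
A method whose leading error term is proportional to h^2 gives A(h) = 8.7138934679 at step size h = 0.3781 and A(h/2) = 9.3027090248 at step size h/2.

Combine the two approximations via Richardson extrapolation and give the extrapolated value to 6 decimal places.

Order 2 gives 2^r = 4 and 2^r − 1 = 3.
4 × 9.3027090248 = 37.2108360992; 37.2108360992 − 8.7138934679 = 28.4969426313
Extrapolated: 28.4969426313 / 3 = 9.4989808771

9.498981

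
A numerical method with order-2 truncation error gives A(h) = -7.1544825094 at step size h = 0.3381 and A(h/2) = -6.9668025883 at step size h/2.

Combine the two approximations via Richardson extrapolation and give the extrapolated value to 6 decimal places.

-6.904243

Order 2 gives 2^r = 4 and 2^r − 1 = 3.
A(h/2) − A(h) = -6.9668025883 − (-7.1544825094) = 0.1876799211
Divide by 2^2 − 1 = 3: 0.1876799211/3 = 0.0625599737
R = A(h/2) + (A(h/2) − A(h))/3 = -6.9668025883 + 0.0625599737 = -6.9042426146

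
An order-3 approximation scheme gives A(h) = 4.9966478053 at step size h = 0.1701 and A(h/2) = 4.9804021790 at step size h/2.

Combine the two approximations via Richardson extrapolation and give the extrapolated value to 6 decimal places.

4.978081

Error is O(h^3); halving h shrinks it by 2^3 = 8.
2^3·A(h/2) = 39.8432174320; minus A(h) gives 34.8465696267.
(8·4.9804021790 − 4.9966478053)/(8 − 1) = 4.9780813752
Shift from A(h/2): −0.0023208038.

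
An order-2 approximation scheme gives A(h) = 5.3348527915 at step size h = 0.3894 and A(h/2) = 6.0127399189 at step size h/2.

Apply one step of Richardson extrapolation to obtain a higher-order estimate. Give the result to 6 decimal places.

Leading term ∝ h^2; use weight 4 = 2^2.
Numerator 4 × A(h/2) − A(h) = 4 × 6.0127399189 − 5.3348527915 = 18.7161068841
Extrapolated: 18.7161068841 / 3 = 6.2387022947

6.238702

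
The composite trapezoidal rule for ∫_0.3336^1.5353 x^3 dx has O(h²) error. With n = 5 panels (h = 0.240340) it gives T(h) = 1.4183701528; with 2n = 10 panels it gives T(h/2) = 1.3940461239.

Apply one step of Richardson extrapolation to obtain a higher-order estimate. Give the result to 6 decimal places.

1.385938

r = 2: numerator weight 4, denominator 3.
Numerator 4 × A(h/2) − A(h) = 4 × 1.3940461239 − 1.4183701528 = 4.1578143428
R = 4.1578143428/3 = 1.3859381143
Shift from A(h/2): −0.0081080096.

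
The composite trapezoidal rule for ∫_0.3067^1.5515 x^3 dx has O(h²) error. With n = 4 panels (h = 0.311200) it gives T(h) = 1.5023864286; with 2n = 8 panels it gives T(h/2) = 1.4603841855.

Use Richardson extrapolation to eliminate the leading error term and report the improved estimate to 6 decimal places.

1.446383

The method has order 2: 2^2 = 4.
2^2·A(h/2) = 5.8415367420; minus A(h) gives 4.3391503134.
Divide by 2^2 − 1 = 3.
(4·1.4603841855 − 1.5023864286)/(4 − 1) = 1.4463834378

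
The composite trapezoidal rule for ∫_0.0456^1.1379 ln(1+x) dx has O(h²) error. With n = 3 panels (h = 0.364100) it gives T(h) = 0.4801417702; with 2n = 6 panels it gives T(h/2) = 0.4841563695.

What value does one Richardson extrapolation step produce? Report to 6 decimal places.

0.485495

With r = 2 the leading error scales as h^2, so the weight is 2^2 = 4.
2^2·A(h/2) = 1.9366254780; minus A(h) gives 1.4564837078.
Divide by 2^2 − 1 = 3.
So the Richardson estimate is 0.4854945693.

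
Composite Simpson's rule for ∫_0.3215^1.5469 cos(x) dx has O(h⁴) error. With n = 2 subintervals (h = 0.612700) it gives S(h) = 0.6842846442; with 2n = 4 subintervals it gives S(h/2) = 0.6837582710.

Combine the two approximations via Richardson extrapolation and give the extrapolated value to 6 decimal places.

0.683723

With r = 4 the leading error scales as h^4, so the weight is 2^4 = 16.
Numerator 16×A(h/2) − A(h) = 16×0.6837582710 − 0.6842846442 = 10.2558476918
Denominator 16 − 1 = 15.
So the Richardson estimate is 0.6837231795.
Correction |R − A(h/2)| = 3.509e-05; gap |A(h/2) − A(h)| = 5.264e-04.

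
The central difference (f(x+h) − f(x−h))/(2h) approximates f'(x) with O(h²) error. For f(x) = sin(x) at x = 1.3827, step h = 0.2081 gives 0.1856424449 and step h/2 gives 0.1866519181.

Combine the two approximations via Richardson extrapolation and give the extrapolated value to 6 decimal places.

0.186988

Order 2 gives 2^r = 4 and 2^r − 1 = 3.
4×0.1866519181 = 0.7466076724; subtract 0.1856424449 → 0.5609652275
R = 0.5609652275/3 = 0.1869884092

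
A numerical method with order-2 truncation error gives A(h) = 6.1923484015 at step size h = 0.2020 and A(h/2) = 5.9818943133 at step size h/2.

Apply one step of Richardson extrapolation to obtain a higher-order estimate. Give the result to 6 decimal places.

5.911743

Order 2 gives 2^r = 4 and 2^r − 1 = 3.
Top: 4(5.9818943133) − (6.1923484015) = 17.7352288517
Denominator 4 − 1 = 3.
(4·5.9818943133 − 6.1923484015)/(4 − 1) = 5.9117429506
Shift from A(h/2): −0.0701513627.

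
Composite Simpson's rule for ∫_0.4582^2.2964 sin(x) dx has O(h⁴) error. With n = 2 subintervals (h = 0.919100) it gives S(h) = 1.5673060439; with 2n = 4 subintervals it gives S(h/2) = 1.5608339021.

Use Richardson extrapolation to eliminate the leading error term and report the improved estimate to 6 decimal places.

1.560402

With r = 4 the leading error scales as h^4, so the weight is 2^4 = 16.
16·1.5608339021 = 24.9733424336; 24.9733424336 − 1.5673060439 = 23.4060363897
Divide by 2^4 − 1 = 15.
(16·1.5608339021 − 1.5673060439)/(16 − 1) = 1.5604024260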